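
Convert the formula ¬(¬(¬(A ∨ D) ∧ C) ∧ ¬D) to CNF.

¬(¬(¬(A ∨ D) ∧ C) ∧ ¬D)
≡ ¬¬(¬(A ∨ D) ∧ C) ∨ ¬¬D
≡ (¬(A ∨ D) ∧ C) ∨ ¬¬D
≡ (¬A ∧ ¬D ∧ C) ∨ ¬¬D
≡ (¬A ∧ ¬D ∧ C) ∨ D
≡ (¬A ∨ D) ∧ (¬D ∨ D) ∧ (C ∨ D)
≡ (¬A ∨ D) ∧ (C ∨ D)

(¬A ∨ D) ∧ (C ∨ D)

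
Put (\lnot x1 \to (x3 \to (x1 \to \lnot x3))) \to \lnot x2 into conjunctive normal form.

(\lnot x1 \lor \lnot x2) \land (x3 \lor \lnot x2) \land (x1 \lor \lnot x2)

(\lnot x1 \to (x3 \to (x1 \to \lnot x3))) \to \lnot x2
≡ \lnot (\lnot x1 \to (x3 \to (x1 \to \lnot x3))) \lor \lnot x2   (eliminate \to)
≡ \lnot (\lnot \lnot x1 \lor (x3 \to (x1 \to \lnot x3))) \lor \lnot x2   (eliminate \to)
≡ \lnot (\lnot \lnot x1 \lor \lnot x3 \lor (x1 \to \lnot x3)) \lor \lnot x2   (eliminate \to)
≡ \lnot (\lnot \lnot x1 \lor \lnot x3 \lor \lnot x1 \lor \lnot x3) \lor \lnot x2   (eliminate \to)
≡ (\lnot \lnot \lnot x1 \land \lnot \lnot x3 \land \lnot \lnot x1 \land \lnot \lnot x3) \lor \lnot x2   (De Morgan)
≡ (\lnot x1 \land \lnot \lnot x3 \land \lnot \lnot x1 \land \lnot \lnot x3) \lor \lnot x2   (double negation)
≡ (\lnot x1 \land x3 \land \lnot \lnot x1 \land \lnot \lnot x3) \lor \lnot x2   (double negation)
≡ (\lnot x1 \land x3 \land x1 \land \lnot \lnot x3) \lor \lnot x2   (double negation)
≡ (\lnot x1 \land x3 \land x1 \land x3) \lor \lnot x2   (double negation)
≡ (\lnot x1 \lor \lnot x2) \land (x3 \lor \lnot x2) \land (x1 \lor \lnot x2) \land (x3 \lor \lnot x2)   (distribute \lor over \land)
≡ (\lnot x1 \lor \lnot x2) \land (x3 \lor \lnot x2) \land (x1 \lor \lnot x2)   (simplify)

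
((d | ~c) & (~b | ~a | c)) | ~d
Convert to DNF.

((d | ~c) & (~b | ~a | c)) | ~d
≡ (d & ~b) | (d & ~a) | (d & c) | (~c & ~b) | (~c & ~a) | (~c & c) | ~d   — distribute & over |
≡ (d & ~b) | (d & ~a) | (d & c) | (~c & ~b) | (~c & ~a) | ~d   — simplify

(d & ~b) | (d & ~a) | (d & c) | (~c & ~b) | (~c & ~a) | ~d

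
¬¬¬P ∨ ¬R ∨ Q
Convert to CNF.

¬P ∨ ¬R ∨ Q

¬¬¬P ∨ ¬R ∨ Q
≡ ¬P ∨ ¬R ∨ Q   — double negation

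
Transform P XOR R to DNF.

(P AND NOT R) OR (NOT P AND R)

P XOR R
≡ (P AND NOT R) OR (NOT P AND R)   — expand XOR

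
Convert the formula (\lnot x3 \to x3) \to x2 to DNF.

\lnot x3 \lor x2

(\lnot x3 \to x3) \to x2
= \lnot (\lnot x3 \to x3) \lor x2   [eliminate \to]
= \lnot (\lnot \lnot x3 \lor x3) \lor x2   [eliminate \to]
= (\lnot \lnot \lnot x3 \land \lnot x3) \lor x2   [De Morgan]
= (\lnot x3 \land \lnot x3) \lor x2   [double negation]
= \lnot x3 \lor x2   [simplify]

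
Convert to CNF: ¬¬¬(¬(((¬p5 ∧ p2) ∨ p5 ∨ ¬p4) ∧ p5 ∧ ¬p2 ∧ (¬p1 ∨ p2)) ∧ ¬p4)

(p5 ∨ p4) ∧ (¬p2 ∨ p4) ∧ (¬p1 ∨ p2 ∨ p4)

¬¬¬(¬(((¬p5 ∧ p2) ∨ p5 ∨ ¬p4) ∧ p5 ∧ ¬p2 ∧ (¬p1 ∨ p2)) ∧ ¬p4)
≡ ¬(¬(((¬p5 ∧ p2) ∨ p5 ∨ ¬p4) ∧ p5 ∧ ¬p2 ∧ (¬p1 ∨ p2)) ∧ ¬p4)   — double negation
≡ ¬¬(((¬p5 ∧ p2) ∨ p5 ∨ ¬p4) ∧ p5 ∧ ¬p2 ∧ (¬p1 ∨ p2)) ∨ ¬¬p4   — De Morgan
≡ (((¬p5 ∧ p2) ∨ p5 ∨ ¬p4) ∧ p5 ∧ ¬p2 ∧ (¬p1 ∨ p2)) ∨ ¬¬p4   — double negation
≡ (((¬p5 ∧ p2) ∨ p5 ∨ ¬p4) ∧ p5 ∧ ¬p2 ∧ (¬p1 ∨ p2)) ∨ p4   — double negation
≡ (¬p5 ∨ p5 ∨ ¬p4 ∨ p4) ∧ (p2 ∨ p5 ∨ ¬p4 ∨ p4) ∧ (p5 ∨ p4) ∧ (¬p2 ∨ p4) ∧ (¬p1 ∨ p2 ∨ p4)   — distribute ∨ over ∧
≡ (p5 ∨ p4) ∧ (¬p2 ∨ p4) ∧ (¬p1 ∨ p2 ∨ p4)   — simplify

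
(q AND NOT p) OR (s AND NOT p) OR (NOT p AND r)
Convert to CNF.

(q OR s OR r) AND NOT p

(q AND NOT p) OR (s AND NOT p) OR (NOT p AND r)
≡ (q OR s OR NOT p) AND (q OR s OR r) AND (q OR NOT p OR NOT p) AND (q OR NOT p OR r) AND (NOT p OR s OR NOT p) AND (NOT p OR s OR r) AND (NOT p OR NOT p OR NOT p) AND (NOT p OR NOT p OR r)   [distribute OR over AND]
≡ (q OR s OR r) AND NOT p   [simplify]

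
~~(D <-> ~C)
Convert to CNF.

(~D | ~C) & (C | D)

~~(D <-> ~C)
≡ ~~((D -> ~C) & (~C -> D))   [eliminate <->]
≡ ~~((~D | ~C) & (~C -> D))   [eliminate ->]
≡ ~~((~D | ~C) & (~~C | D))   [eliminate ->]
≡ (~D | ~C) & (~~C | D)   [double negation]
≡ (~D | ~C) & (C | D)   [double negation]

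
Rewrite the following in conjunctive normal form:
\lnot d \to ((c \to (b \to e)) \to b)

d \lor b

\lnot d \to ((c \to (b \to e)) \to b)
≡ \lnot \lnot d \lor ((c \to (b \to e)) \to b)   (eliminate \to)
≡ \lnot \lnot d \lor \lnot (c \to (b \to e)) \lor b   (eliminate \to)
≡ \lnot \lnot d \lor \lnot (\lnot c \lor (b \to e)) \lor b   (eliminate \to)
≡ \lnot \lnot d \lor \lnot (\lnot c \lor \lnot b \lor e) \lor b   (eliminate \to)
≡ d \lor \lnot (\lnot c \lor \lnot b \lor e) \lor b   (double negation)
≡ d \lor (\lnot \lnot c \land \lnot \lnot b \land \lnot e) \lor b   (De Morgan)
≡ d \lor (c \land \lnot \lnot b \land \lnot e) \lor b   (double negation)
≡ d \lor (c \land b \land \lnot e) \lor b   (double negation)
≡ (d \lor c \lor b) \land (d \lor b \lor b) \land (d \lor \lnot e \lor b)   (distribute \lor over \land)
≡ d \lor b   (simplify)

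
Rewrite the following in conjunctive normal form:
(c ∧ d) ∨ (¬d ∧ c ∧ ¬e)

c ∧ (d ∨ ¬e)

(c ∧ d) ∨ (¬d ∧ c ∧ ¬e)
≡ (c ∨ ¬d) ∧ (c ∨ c) ∧ (c ∨ ¬e) ∧ (d ∨ ¬d) ∧ (d ∨ c) ∧ (d ∨ ¬e)   — distribute ∨ over ∧
≡ c ∧ (d ∨ ¬e)   — simplify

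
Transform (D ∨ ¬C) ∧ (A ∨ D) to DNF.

D ∨ ¬C ∧ A

(D ∨ ¬C) ∧ (A ∨ D)
≡ D ∧ A ∨ D ∧ D ∨ ¬C ∧ A ∨ ¬C ∧ D   — distribute ∧ over ∨
≡ D ∨ ¬C ∧ A   — simplify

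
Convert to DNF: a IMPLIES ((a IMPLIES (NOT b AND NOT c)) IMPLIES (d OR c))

NOT a OR (a AND b) OR d OR c

a IMPLIES ((a IMPLIES (NOT b AND NOT c)) IMPLIES (d OR c))
⇔ NOT a OR ((a IMPLIES (NOT b AND NOT c)) IMPLIES (d OR c))   — eliminate IMPLIES
⇔ NOT a OR NOT (a IMPLIES (NOT b AND NOT c)) OR d OR c   — eliminate IMPLIES
⇔ NOT a OR NOT (NOT a OR (NOT b AND NOT c)) OR d OR c   — eliminate IMPLIES
⇔ NOT a OR (NOT NOT a AND NOT (NOT b AND NOT c)) OR d OR c   — De Morgan
⇔ NOT a OR (a AND NOT (NOT b AND NOT c)) OR d OR c   — double negation
⇔ NOT a OR (a AND (NOT NOT b OR NOT NOT c)) OR d OR c   — De Morgan
⇔ NOT a OR (a AND (b OR NOT NOT c)) OR d OR c   — double negation
⇔ NOT a OR (a AND (b OR c)) OR d OR c   — double negation
⇔ NOT a OR (a AND b) OR (a AND c) OR d OR c   — distribute AND over OR
⇔ NOT a OR (a AND b) OR d OR c   — simplify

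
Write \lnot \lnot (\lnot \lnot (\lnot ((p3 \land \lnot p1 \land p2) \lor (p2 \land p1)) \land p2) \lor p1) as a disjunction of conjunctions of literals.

\lnot \lnot (\lnot \lnot (\lnot ((p3 \land \lnot p1 \land p2) \lor (p2 \land p1)) \land p2) \lor p1)
= \lnot \lnot (\lnot ((p3 \land \lnot p1 \land p2) \lor (p2 \land p1)) \land p2) \lor p1   [double negation]
= (\lnot ((p3 \land \lnot p1 \land p2) \lor (p2 \land p1)) \land p2) \lor p1   [double negation]
= (\lnot (p3 \land \lnot p1 \land p2) \land \lnot (p2 \land p1) \land p2) \lor p1   [De Morgan]
= ((\lnot p3 \lor \lnot \lnot p1 \lor \lnot p2) \land \lnot (p2 \land p1) \land p2) \lor p1   [De Morgan]
= ((\lnot p3 \lor p1 \lor \lnot p2) \land \lnot (p2 \land p1) \land p2) \lor p1   [double negation]
= ((\lnot p3 \lor p1 \lor \lnot p2) \land (\lnot p2 \lor \lnot p1) \land p2) \lor p1   [De Morgan]
= (\lnot p3 \land \lnot p2 \land p2) \lor (\lnot p3 \land \lnot p1 \land p2) \lor (p1 \land \lnot p2 \land p2) \lor (p1 \land \lnot p1 \land p2) \lor (\lnot p2 \land \lnot p2 \land p2) \lor (\lnot p2 \land \lnot p1 \land p2) \lor p1   [distribute \land over \lor]
= (\lnot p3 \land \lnot p1 \land p2) \lor p1   [simplify]

(\lnot p3 \land \lnot p1 \land p2) \lor p1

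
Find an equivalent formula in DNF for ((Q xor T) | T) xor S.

(Q & ~T & ~S) | (T & ~S) | (~Q & ~T & S)

((Q xor T) | T) xor S
≡ (((Q xor T) | T) & ~S) | (~((Q xor T) | T) & S)   — expand xor
≡ (((Q & ~T) | (~Q & T) | T) & ~S) | (~((Q xor T) | T) & S)   — expand xor
≡ (((Q & ~T) | (~Q & T) | T) & ~S) | (~((Q & ~T) | (~Q & T) | T) & S)   — expand xor
≡ (((Q & ~T) | (~Q & T) | T) & ~S) | (~(Q & ~T) & ~(~Q & T) & ~T & S)   — De Morgan
≡ (((Q & ~T) | (~Q & T) | T) & ~S) | ((~Q | ~~T) & ~(~Q & T) & ~T & S)   — De Morgan
≡ (((Q & ~T) | (~Q & T) | T) & ~S) | ((~Q | T) & ~(~Q & T) & ~T & S)   — double negation
≡ (((Q & ~T) | (~Q & T) | T) & ~S) | ((~Q | T) & (~~Q | ~T) & ~T & S)   — De Morgan
≡ (((Q & ~T) | (~Q & T) | T) & ~S) | ((~Q | T) & (Q | ~T) & ~T & S)   — double negation
≡ (Q & ~T & ~S) | (~Q & T & ~S) | (T & ~S) | (~Q & Q & ~T & S) | (~Q & ~T & ~T & S) | (T & Q & ~T & S) | (T & ~T & ~T & S)   — distribute & over |
≡ (Q & ~T & ~S) | (T & ~S) | (~Q & ~T & S)   — simplify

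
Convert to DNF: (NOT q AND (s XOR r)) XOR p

(NOT q AND s AND NOT r AND NOT p) OR (NOT q AND NOT s AND r AND NOT p) OR (q AND p) OR (NOT s AND NOT r AND p) OR (r AND s AND p)

(NOT q AND (s XOR r)) XOR p
⇔ (NOT q AND (s XOR r) AND NOT p) OR (NOT (NOT q AND (s XOR r)) AND p)
⇔ (NOT q AND ((s AND NOT r) OR (NOT s AND r)) AND NOT p) OR (NOT (NOT q AND (s XOR r)) AND p)
⇔ (NOT q AND ((s AND NOT r) OR (NOT s AND r)) AND NOT p) OR (NOT (NOT q AND ((s AND NOT r) OR (NOT s AND r))) AND p)
⇔ (NOT q AND ((s AND NOT r) OR (NOT s AND r)) AND NOT p) OR ((NOT NOT q OR NOT ((s AND NOT r) OR (NOT s AND r))) AND p)
⇔ (NOT q AND ((s AND NOT r) OR (NOT s AND r)) AND NOT p) OR ((q OR NOT ((s AND NOT r) OR (NOT s AND r))) AND p)
⇔ (NOT q AND ((s AND NOT r) OR (NOT s AND r)) AND NOT p) OR ((q OR (NOT (s AND NOT r) AND NOT (NOT s AND r))) AND p)
⇔ (NOT q AND ((s AND NOT r) OR (NOT s AND r)) AND NOT p) OR ((q OR ((NOT s OR NOT NOT r) AND NOT (NOT s AND r))) AND p)
⇔ (NOT q AND ((s AND NOT r) OR (NOT s AND r)) AND NOT p) OR ((q OR ((NOT s OR r) AND NOT (NOT s AND r))) AND p)
⇔ (NOT q AND ((s AND NOT r) OR (NOT s AND r)) AND NOT p) OR ((q OR ((NOT s OR r) AND (NOT NOT s OR NOT r))) AND p)
⇔ (NOT q AND ((s AND NOT r) OR (NOT s AND r)) AND NOT p) OR ((q OR ((NOT s OR r) AND (s OR NOT r))) AND p)
⇔ (NOT q AND s AND NOT r AND NOT p) OR (NOT q AND NOT s AND r AND NOT p) OR (q AND p) OR (NOT s AND s AND p) OR (NOT s AND NOT r AND p) OR (r AND s AND p) OR (r AND NOT r AND p)
⇔ (NOT q AND s AND NOT r AND NOT p) OR (NOT q AND NOT s AND r AND NOT p) OR (q AND p) OR (NOT s AND NOT r AND p) OR (r AND s AND p)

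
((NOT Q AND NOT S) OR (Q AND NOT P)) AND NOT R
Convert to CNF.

(NOT Q OR NOT P) AND (NOT S OR Q) AND (NOT S OR NOT P) AND NOT R

((NOT Q AND NOT S) OR (Q AND NOT P)) AND NOT R
≡ (NOT Q OR Q) AND (NOT Q OR NOT P) AND (NOT S OR Q) AND (NOT S OR NOT P) AND NOT R   — distribute OR over AND
≡ (NOT Q OR NOT P) AND (NOT S OR Q) AND (NOT S OR NOT P) AND NOT R   — simplify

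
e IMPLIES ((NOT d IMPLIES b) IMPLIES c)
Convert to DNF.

e IMPLIES ((NOT d IMPLIES b) IMPLIES c)
⇔ NOT e OR ((NOT d IMPLIES b) IMPLIES c)
⇔ NOT e OR NOT (NOT d IMPLIES b) OR c
⇔ NOT e OR NOT (NOT NOT d OR b) OR c
⇔ NOT e OR (NOT NOT NOT d AND NOT b) OR c
⇔ NOT e OR (NOT d AND NOT b) OR c

NOT e OR (NOT d AND NOT b) OR c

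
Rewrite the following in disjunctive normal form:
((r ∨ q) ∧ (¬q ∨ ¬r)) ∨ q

(r ∧ ¬q) ∨ q

((r ∨ q) ∧ (¬q ∨ ¬r)) ∨ q
≡ (r ∧ ¬q) ∨ (r ∧ ¬r) ∨ (q ∧ ¬q) ∨ (q ∧ ¬r) ∨ q   [distribute ∧ over ∨]
≡ (r ∧ ¬q) ∨ q   [simplify]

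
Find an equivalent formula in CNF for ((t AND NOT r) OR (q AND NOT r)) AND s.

(t OR q) AND NOT r AND s

((t AND NOT r) OR (q AND NOT r)) AND s
= (t OR q) AND (t OR NOT r) AND (NOT r OR q) AND (NOT r OR NOT r) AND s   [distribute OR over AND]
= (t OR q) AND NOT r AND s   [simplify]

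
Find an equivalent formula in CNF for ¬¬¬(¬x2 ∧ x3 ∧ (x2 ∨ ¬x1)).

¬¬¬(¬x2 ∧ x3 ∧ (x2 ∨ ¬x1))
⇔ ¬(¬x2 ∧ x3 ∧ (x2 ∨ ¬x1))   (double negation)
⇔ ¬¬x2 ∨ ¬x3 ∨ ¬(x2 ∨ ¬x1)   (De Morgan)
⇔ x2 ∨ ¬x3 ∨ ¬(x2 ∨ ¬x1)   (double negation)
⇔ x2 ∨ ¬x3 ∨ (¬x2 ∧ ¬¬x1)   (De Morgan)
⇔ x2 ∨ ¬x3 ∨ (¬x2 ∧ x1)   (double negation)
⇔ (x2 ∨ ¬x3 ∨ ¬x2) ∧ (x2 ∨ ¬x3 ∨ x1)   (distribute ∨ over ∧)
⇔ x2 ∨ ¬x3 ∨ x1   (simplify)

x2 ∨ ¬x3 ∨ x1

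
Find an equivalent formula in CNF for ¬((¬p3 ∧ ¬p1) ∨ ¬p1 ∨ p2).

p1 ∧ ¬p2

¬((¬p3 ∧ ¬p1) ∨ ¬p1 ∨ p2)
≡ ¬(¬p3 ∧ ¬p1) ∧ ¬¬p1 ∧ ¬p2   (De Morgan)
≡ (¬¬p3 ∨ ¬¬p1) ∧ ¬¬p1 ∧ ¬p2   (De Morgan)
≡ (p3 ∨ ¬¬p1) ∧ ¬¬p1 ∧ ¬p2   (double negation)
≡ (p3 ∨ p1) ∧ ¬¬p1 ∧ ¬p2   (double negation)
≡ (p3 ∨ p1) ∧ p1 ∧ ¬p2   (double negation)
≡ p1 ∧ ¬p2   (simplify)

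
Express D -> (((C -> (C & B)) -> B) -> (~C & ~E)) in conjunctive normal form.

D -> (((C -> (C & B)) -> B) -> (~C & ~E))
≡ ~D | (((C -> (C & B)) -> B) -> (~C & ~E))   [eliminate ->]
≡ ~D | ~((C -> (C & B)) -> B) | (~C & ~E)   [eliminate ->]
≡ ~D | ~(~(C -> (C & B)) | B) | (~C & ~E)   [eliminate ->]
≡ ~D | ~(~(~C | (C & B)) | B) | (~C & ~E)   [eliminate ->]
≡ ~D | (~~(~C | (C & B)) & ~B) | (~C & ~E)   [De Morgan]
≡ ~D | ((~C | (C & B)) & ~B) | (~C & ~E)   [double negation]
≡ (~D | ~C | C | ~C) & (~D | ~C | C | ~E) & (~D | ~C | B | ~C) & (~D | ~C | B | ~E) & (~D | ~B | ~C) & (~D | ~B | ~E)   [distribute | over &]
≡ (~D | ~C | B) & (~D | ~B | ~C) & (~D | ~B | ~E)   [simplify]

(~D | ~C | B) & (~D | ~B | ~C) & (~D | ~B | ~E)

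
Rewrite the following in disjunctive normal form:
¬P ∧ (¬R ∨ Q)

¬P ∧ ¬R ∨ ¬P ∧ Q

¬P ∧ (¬R ∨ Q)
⇔ ¬P ∧ ¬R ∨ ¬P ∧ Q   [distribute ∧ over ∨]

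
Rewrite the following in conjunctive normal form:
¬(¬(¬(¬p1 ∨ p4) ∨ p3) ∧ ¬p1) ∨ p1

¬(¬(¬(¬p1 ∨ p4) ∨ p3) ∧ ¬p1) ∨ p1
= ¬¬(¬(¬p1 ∨ p4) ∨ p3) ∨ ¬¬p1 ∨ p1   — De Morgan
= ¬(¬p1 ∨ p4) ∨ p3 ∨ ¬¬p1 ∨ p1   — double negation
= (¬¬p1 ∧ ¬p4) ∨ p3 ∨ ¬¬p1 ∨ p1   — De Morgan
= (p1 ∧ ¬p4) ∨ p3 ∨ ¬¬p1 ∨ p1   — double negation
= (p1 ∧ ¬p4) ∨ p3 ∨ p1 ∨ p1   — double negation
= (p1 ∨ p3 ∨ p1 ∨ p1) ∧ (¬p4 ∨ p3 ∨ p1 ∨ p1)   — distribute ∨ over ∧
= p1 ∨ p3   — simplify

p1 ∨ p3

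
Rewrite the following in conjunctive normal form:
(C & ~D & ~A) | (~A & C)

C & ~A

(C & ~D & ~A) | (~A & C)
≡ (C | ~A) & (C | C) & (~D | ~A) & (~D | C) & (~A | ~A) & (~A | C)
≡ C & ~A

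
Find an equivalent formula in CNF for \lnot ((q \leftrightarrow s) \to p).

(\lnot q \lor s) \land (\lnot s \lor q) \land \lnot p

\lnot ((q \leftrightarrow s) \to p)
≡ \lnot (\lnot (q \leftrightarrow s) \lor p)
≡ \lnot (\lnot ((q \to s) \land (s \to q)) \lor p)
≡ \lnot (\lnot ((\lnot q \lor s) \land (s \to q)) \lor p)
≡ \lnot (\lnot ((\lnot q \lor s) \land (\lnot s \lor q)) \lor p)
≡ \lnot \lnot ((\lnot q \lor s) \land (\lnot s \lor q)) \land \lnot p
≡ (\lnot q \lor s) \land (\lnot s \lor q) \land \lnot p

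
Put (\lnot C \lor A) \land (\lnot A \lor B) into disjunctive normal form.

(\lnot C \land \lnot A) \lor (\lnot C \land B) \lor (A \land B)

(\lnot C \lor A) \land (\lnot A \lor B)
≡ (\lnot C \land \lnot A) \lor (\lnot C \land B) \lor (A \land \lnot A) \lor (A \land B)   — distribute \land over \lor
≡ (\lnot C \land \lnot A) \lor (\lnot C \land B) \lor (A \land B)   — simplify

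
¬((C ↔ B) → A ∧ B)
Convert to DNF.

¬((C ↔ B) → A ∧ B)
⇔ ¬(¬(C ↔ B) ∨ A ∧ B)   [eliminate →]
⇔ ¬(¬((C → B) ∧ (B → C)) ∨ A ∧ B)   [eliminate ↔]
⇔ ¬(¬((¬C ∨ B) ∧ (B → C)) ∨ A ∧ B)   [eliminate →]
⇔ ¬(¬((¬C ∨ B) ∧ (¬B ∨ C)) ∨ A ∧ B)   [eliminate →]
⇔ ¬¬((¬C ∨ B) ∧ (¬B ∨ C)) ∧ ¬(A ∧ B)   [De Morgan]
⇔ (¬C ∨ B) ∧ (¬B ∨ C) ∧ ¬(A ∧ B)   [double negation]
⇔ (¬C ∨ B) ∧ (¬B ∨ C) ∧ (¬A ∨ ¬B)   [De Morgan]
⇔ ¬C ∧ ¬B ∧ ¬A ∨ ¬C ∧ ¬B ∧ ¬B ∨ ¬C ∧ C ∧ ¬A ∨ ¬C ∧ C ∧ ¬B ∨ B ∧ ¬B ∧ ¬A ∨ B ∧ ¬B ∧ ¬B ∨ B ∧ C ∧ ¬A ∨ B ∧ C ∧ ¬B   [distribute ∧ over ∨]
⇔ ¬C ∧ ¬B ∨ B ∧ C ∧ ¬A   [simplify]

¬C ∧ ¬B ∨ B ∧ C ∧ ¬A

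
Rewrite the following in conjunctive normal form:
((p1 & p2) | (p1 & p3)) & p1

((p1 & p2) | (p1 & p3)) & p1
= (p1 | p1) & (p1 | p3) & (p2 | p1) & (p2 | p3) & p1   (distribute | over &)
= p1 & (p2 | p3)   (simplify)

p1 & (p2 | p3)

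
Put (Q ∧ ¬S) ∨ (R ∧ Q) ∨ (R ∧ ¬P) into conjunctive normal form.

(Q ∨ R) ∧ (Q ∨ ¬P) ∧ (¬S ∨ R)

(Q ∧ ¬S) ∨ (R ∧ Q) ∨ (R ∧ ¬P)
⇔ (Q ∨ R ∨ R) ∧ (Q ∨ R ∨ ¬P) ∧ (Q ∨ Q ∨ R) ∧ (Q ∨ Q ∨ ¬P) ∧ (¬S ∨ R ∨ R) ∧ (¬S ∨ R ∨ ¬P) ∧ (¬S ∨ Q ∨ R) ∧ (¬S ∨ Q ∨ ¬P)   — distribute ∨ over ∧
⇔ (Q ∨ R) ∧ (Q ∨ ¬P) ∧ (¬S ∨ R)   — simplify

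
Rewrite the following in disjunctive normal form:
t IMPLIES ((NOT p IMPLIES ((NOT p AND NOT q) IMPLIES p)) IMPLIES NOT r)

NOT t OR (NOT p AND NOT q) OR NOT r

t IMPLIES ((NOT p IMPLIES ((NOT p AND NOT q) IMPLIES p)) IMPLIES NOT r)
= NOT t OR ((NOT p IMPLIES ((NOT p AND NOT q) IMPLIES p)) IMPLIES NOT r)   [eliminate IMPLIES]
= NOT t OR NOT (NOT p IMPLIES ((NOT p AND NOT q) IMPLIES p)) OR NOT r   [eliminate IMPLIES]
= NOT t OR NOT (NOT NOT p OR ((NOT p AND NOT q) IMPLIES p)) OR NOT r   [eliminate IMPLIES]
= NOT t OR NOT (NOT NOT p OR NOT (NOT p AND NOT q) OR p) OR NOT r   [eliminate IMPLIES]
= NOT t OR (NOT NOT NOT p AND NOT NOT (NOT p AND NOT q) AND NOT p) OR NOT r   [De Morgan]
= NOT t OR (NOT p AND NOT NOT (NOT p AND NOT q) AND NOT p) OR NOT r   [double negation]
= NOT t OR (NOT p AND NOT p AND NOT q AND NOT p) OR NOT r   [double negation]
= NOT t OR (NOT p AND NOT q) OR NOT r   [simplify]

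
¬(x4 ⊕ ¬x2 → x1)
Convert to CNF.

(x4 ∨ ¬x2) ∧ (¬x4 ∨ x2) ∧ ¬x1

¬(x4 ⊕ ¬x2 → x1)
⇔ ¬(¬(x4 ⊕ ¬x2) ∨ x1)   [eliminate →]
⇔ ¬(¬((x4 ∨ ¬x2) ∧ ¬(x4 ∧ ¬x2)) ∨ x1)   [expand ⊕]
⇔ ¬¬((x4 ∨ ¬x2) ∧ ¬(x4 ∧ ¬x2)) ∧ ¬x1   [De Morgan]
⇔ (x4 ∨ ¬x2) ∧ ¬(x4 ∧ ¬x2) ∧ ¬x1   [double negation]
⇔ (x4 ∨ ¬x2) ∧ (¬x4 ∨ ¬¬x2) ∧ ¬x1   [De Morgan]
⇔ (x4 ∨ ¬x2) ∧ (¬x4 ∨ x2) ∧ ¬x1   [double negation]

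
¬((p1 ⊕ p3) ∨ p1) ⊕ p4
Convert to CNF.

¬((p1 ⊕ p3) ∨ p1) ⊕ p4
≡ (¬((p1 ⊕ p3) ∨ p1) ∨ p4) ∧ ¬(¬((p1 ⊕ p3) ∨ p1) ∧ p4)
≡ (¬(((p1 ∨ p3) ∧ ¬(p1 ∧ p3)) ∨ p1) ∨ p4) ∧ ¬(¬((p1 ⊕ p3) ∨ p1) ∧ p4)
≡ (¬(((p1 ∨ p3) ∧ ¬(p1 ∧ p3)) ∨ p1) ∨ p4) ∧ ¬(¬(((p1 ∨ p3) ∧ ¬(p1 ∧ p3)) ∨ p1) ∧ p4)
≡ ((¬((p1 ∨ p3) ∧ ¬(p1 ∧ p3)) ∧ ¬p1) ∨ p4) ∧ ¬(¬(((p1 ∨ p3) ∧ ¬(p1 ∧ p3)) ∨ p1) ∧ p4)
≡ (((¬(p1 ∨ p3) ∨ ¬¬(p1 ∧ p3)) ∧ ¬p1) ∨ p4) ∧ ¬(¬(((p1 ∨ p3) ∧ ¬(p1 ∧ p3)) ∨ p1) ∧ p4)
≡ ((((¬p1 ∧ ¬p3) ∨ ¬¬(p1 ∧ p3)) ∧ ¬p1) ∨ p4) ∧ ¬(¬(((p1 ∨ p3) ∧ ¬(p1 ∧ p3)) ∨ p1) ∧ p4)
≡ ((((¬p1 ∧ ¬p3) ∨ (p1 ∧ p3)) ∧ ¬p1) ∨ p4) ∧ ¬(¬(((p1 ∨ p3) ∧ ¬(p1 ∧ p3)) ∨ p1) ∧ p4)
≡ ((((¬p1 ∧ ¬p3) ∨ (p1 ∧ p3)) ∧ ¬p1) ∨ p4) ∧ (¬¬(((p1 ∨ p3) ∧ ¬(p1 ∧ p3)) ∨ p1) ∨ ¬p4)
≡ ((((¬p1 ∧ ¬p3) ∨ (p1 ∧ p3)) ∧ ¬p1) ∨ p4) ∧ (((p1 ∨ p3) ∧ ¬(p1 ∧ p3)) ∨ p1 ∨ ¬p4)
≡ ((((¬p1 ∧ ¬p3) ∨ (p1 ∧ p3)) ∧ ¬p1) ∨ p4) ∧ (((p1 ∨ p3) ∧ (¬p1 ∨ ¬p3)) ∨ p1 ∨ ¬p4)
≡ (¬p1 ∨ p1 ∨ p4) ∧ (¬p1 ∨ p3 ∨ p4) ∧ (¬p3 ∨ p1 ∨ p4) ∧ (¬p3 ∨ p3 ∨ p4) ∧ (¬p1 ∨ p4) ∧ (p1 ∨ p3 ∨ p1 ∨ ¬p4) ∧ (¬p1 ∨ ¬p3 ∨ p1 ∨ ¬p4)
≡ (¬p3 ∨ p1 ∨ p4) ∧ (¬p1 ∨ p4) ∧ (p1 ∨ p3 ∨ ¬p4)

(¬p3 ∨ p1 ∨ p4) ∧ (¬p1 ∨ p4) ∧ (p1 ∨ p3 ∨ ¬p4)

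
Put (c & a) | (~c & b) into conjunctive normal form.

(c | b) & (a | ~c) & (a | b)

(c & a) | (~c & b)
= (c | ~c) & (c | b) & (a | ~c) & (a | b)   [distribute | over &]
= (c | b) & (a | ~c) & (a | b)   [simplify]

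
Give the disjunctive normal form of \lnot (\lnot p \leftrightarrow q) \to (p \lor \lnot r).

(q \land \lnot p) \lor p \lor \lnot r

\lnot (\lnot p \leftrightarrow q) \to (p \lor \lnot r)
⇔ \lnot \lnot (\lnot p \leftrightarrow q) \lor p \lor \lnot r   [eliminate \to]
⇔ \lnot \lnot ((\lnot p \to q) \land (q \to \lnot p)) \lor p \lor \lnot r   [eliminate \leftrightarrow]
⇔ \lnot \lnot ((\lnot \lnot p \lor q) \land (q \to \lnot p)) \lor p \lor \lnot r   [eliminate \to]
⇔ \lnot \lnot ((\lnot \lnot p \lor q) \land (\lnot q \lor \lnot p)) \lor p \lor \lnot r   [eliminate \to]
⇔ ((\lnot \lnot p \lor q) \land (\lnot q \lor \lnot p)) \lor p \lor \lnot r   [double negation]
⇔ ((p \lor q) \land (\lnot q \lor \lnot p)) \lor p \lor \lnot r   [double negation]
⇔ (p \land \lnot q) \lor (p \land \lnot p) \lor (q \land \lnot q) \lor (q \land \lnot p) \lor p \lor \lnot r   [distribute \land over \lor]
⇔ (q \land \lnot p) \lor p \lor \lnot r   [simplify]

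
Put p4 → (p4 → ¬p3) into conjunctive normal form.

¬p4 ∨ ¬p3

p4 → (p4 → ¬p3)
≡ ¬p4 ∨ (p4 → ¬p3)   [eliminate →]
≡ ¬p4 ∨ ¬p4 ∨ ¬p3   [eliminate →]
≡ ¬p4 ∨ ¬p3   [simplify]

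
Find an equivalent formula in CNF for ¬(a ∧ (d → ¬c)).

(¬a ∨ d) ∧ (¬a ∨ c)

¬(a ∧ (d → ¬c))
⇔ ¬(a ∧ (¬d ∨ ¬c))   [eliminate →]
⇔ ¬a ∨ ¬(¬d ∨ ¬c)   [De Morgan]
⇔ ¬a ∨ (¬¬d ∧ ¬¬c)   [De Morgan]
⇔ ¬a ∨ (d ∧ ¬¬c)   [double negation]
⇔ ¬a ∨ (d ∧ c)   [double negation]
⇔ (¬a ∨ d) ∧ (¬a ∨ c)   [distribute ∨ over ∧]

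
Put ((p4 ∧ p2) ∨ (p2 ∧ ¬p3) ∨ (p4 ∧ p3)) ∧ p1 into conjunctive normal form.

((p4 ∧ p2) ∨ (p2 ∧ ¬p3) ∨ (p4 ∧ p3)) ∧ p1
≡ (p4 ∨ p2 ∨ p4) ∧ (p4 ∨ p2 ∨ p3) ∧ (p4 ∨ ¬p3 ∨ p4) ∧ (p4 ∨ ¬p3 ∨ p3) ∧ (p2 ∨ p2 ∨ p4) ∧ (p2 ∨ p2 ∨ p3) ∧ (p2 ∨ ¬p3 ∨ p4) ∧ (p2 ∨ ¬p3 ∨ p3) ∧ p1   [distribute ∨ over ∧]
≡ (p4 ∨ p2) ∧ (p4 ∨ ¬p3) ∧ (p2 ∨ p3) ∧ p1   [simplify]

(p4 ∨ p2) ∧ (p4 ∨ ¬p3) ∧ (p2 ∨ p3) ∧ p1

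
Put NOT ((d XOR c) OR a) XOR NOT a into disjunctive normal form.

(d AND NOT c AND NOT a) OR (NOT d AND c AND NOT a)

NOT ((d XOR c) OR a) XOR NOT a
= (NOT ((d XOR c) OR a) AND NOT NOT a) OR (NOT NOT ((d XOR c) OR a) AND NOT a)   [expand XOR]
= (NOT ((d AND NOT c) OR (NOT d AND c) OR a) AND NOT NOT a) OR (NOT NOT ((d XOR c) OR a) AND NOT a)   [expand XOR]
= (NOT ((d AND NOT c) OR (NOT d AND c) OR a) AND NOT NOT a) OR (NOT NOT ((d AND NOT c) OR (NOT d AND c) OR a) AND NOT a)   [expand XOR]
= (NOT (d AND NOT c) AND NOT (NOT d AND c) AND NOT a AND NOT NOT a) OR (NOT NOT ((d AND NOT c) OR (NOT d AND c) OR a) AND NOT a)   [De Morgan]
= ((NOT d OR NOT NOT c) AND NOT (NOT d AND c) AND NOT a AND NOT NOT a) OR (NOT NOT ((d AND NOT c) OR (NOT d AND c) OR a) AND NOT a)   [De Morgan]
= ((NOT d OR c) AND NOT (NOT d AND c) AND NOT a AND NOT NOT a) OR (NOT NOT ((d AND NOT c) OR (NOT d AND c) OR a) AND NOT a)   [double negation]
= ((NOT d OR c) AND (NOT NOT d OR NOT c) AND NOT a AND NOT NOT a) OR (NOT NOT ((d AND NOT c) OR (NOT d AND c) OR a) AND NOT a)   [De Morgan]
= ((NOT d OR c) AND (d OR NOT c) AND NOT a AND NOT NOT a) OR (NOT NOT ((d AND NOT c) OR (NOT d AND c) OR a) AND NOT a)   [double negation]
= ((NOT d OR c) AND (d OR NOT c) AND NOT a AND a) OR (NOT NOT ((d AND NOT c) OR (NOT d AND c) OR a) AND NOT a)   [double negation]
= ((NOT d OR c) AND (d OR NOT c) AND NOT a AND a) OR (((d AND NOT c) OR (NOT d AND c) OR a) AND NOT a)   [double negation]
= (NOT d AND d AND NOT a AND a) OR (NOT d AND NOT c AND NOT a AND a) OR (c AND d AND NOT a AND a) OR (c AND NOT c AND NOT a AND a) OR (d AND NOT c AND NOT a) OR (NOT d AND c AND NOT a) OR (a AND NOT a)   [distribute AND over OR]
= (d AND NOT c AND NOT a) OR (NOT d AND c AND NOT a)   [simplify]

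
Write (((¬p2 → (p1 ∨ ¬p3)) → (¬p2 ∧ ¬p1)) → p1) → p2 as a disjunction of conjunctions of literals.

(((¬p2 → (p1 ∨ ¬p3)) → (¬p2 ∧ ¬p1)) → p1) → p2
⇔ ¬(((¬p2 → (p1 ∨ ¬p3)) → (¬p2 ∧ ¬p1)) → p1) ∨ p2   — eliminate →
⇔ ¬(¬((¬p2 → (p1 ∨ ¬p3)) → (¬p2 ∧ ¬p1)) ∨ p1) ∨ p2   — eliminate →
⇔ ¬(¬(¬(¬p2 → (p1 ∨ ¬p3)) ∨ (¬p2 ∧ ¬p1)) ∨ p1) ∨ p2   — eliminate →
⇔ ¬(¬(¬(¬¬p2 ∨ p1 ∨ ¬p3) ∨ (¬p2 ∧ ¬p1)) ∨ p1) ∨ p2   — eliminate →
⇔ (¬¬(¬(¬¬p2 ∨ p1 ∨ ¬p3) ∨ (¬p2 ∧ ¬p1)) ∧ ¬p1) ∨ p2   — De Morgan
⇔ ((¬(¬¬p2 ∨ p1 ∨ ¬p3) ∨ (¬p2 ∧ ¬p1)) ∧ ¬p1) ∨ p2   — double negation
⇔ (((¬¬¬p2 ∧ ¬p1 ∧ ¬¬p3) ∨ (¬p2 ∧ ¬p1)) ∧ ¬p1) ∨ p2   — De Morgan
⇔ (((¬p2 ∧ ¬p1 ∧ ¬¬p3) ∨ (¬p2 ∧ ¬p1)) ∧ ¬p1) ∨ p2   — double negation
⇔ (((¬p2 ∧ ¬p1 ∧ p3) ∨ (¬p2 ∧ ¬p1)) ∧ ¬p1) ∨ p2   — double negation
⇔ (¬p2 ∧ ¬p1 ∧ p3 ∧ ¬p1) ∨ (¬p2 ∧ ¬p1 ∧ ¬p1) ∨ p2   — distribute ∧ over ∨
⇔ (¬p2 ∧ ¬p1) ∨ p2   — simplify

(¬p2 ∧ ¬p1) ∨ p2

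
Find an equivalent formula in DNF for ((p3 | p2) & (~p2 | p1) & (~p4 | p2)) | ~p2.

(p3 & p1 & ~p4) | (p2 & p1) | ~p2

((p3 | p2) & (~p2 | p1) & (~p4 | p2)) | ~p2
≡ (p3 & ~p2 & ~p4) | (p3 & ~p2 & p2) | (p3 & p1 & ~p4) | (p3 & p1 & p2) | (p2 & ~p2 & ~p4) | (p2 & ~p2 & p2) | (p2 & p1 & ~p4) | (p2 & p1 & p2) | ~p2   — distribute & over |
≡ (p3 & p1 & ~p4) | (p2 & p1) | ~p2   — simplify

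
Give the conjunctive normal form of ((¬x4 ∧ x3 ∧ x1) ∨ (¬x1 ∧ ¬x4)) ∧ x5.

((¬x4 ∧ x3 ∧ x1) ∨ (¬x1 ∧ ¬x4)) ∧ x5
≡ (¬x4 ∨ ¬x1) ∧ (¬x4 ∨ ¬x4) ∧ (x3 ∨ ¬x1) ∧ (x3 ∨ ¬x4) ∧ (x1 ∨ ¬x1) ∧ (x1 ∨ ¬x4) ∧ x5
≡ ¬x4 ∧ (x3 ∨ ¬x1) ∧ x5

¬x4 ∧ (x3 ∨ ¬x1) ∧ x5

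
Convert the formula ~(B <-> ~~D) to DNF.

(B & ~D) | (D & ~B)

~(B <-> ~~D)
≡ ~((B -> ~~D) & (~~D -> B))   (eliminate <->)
≡ ~((~B | ~~D) & (~~D -> B))   (eliminate ->)
≡ ~((~B | ~~D) & (~~~D | B))   (eliminate ->)
≡ ~(~B | ~~D) | ~(~~~D | B)   (De Morgan)
≡ (~~B & ~~~D) | ~(~~~D | B)   (De Morgan)
≡ (B & ~~~D) | ~(~~~D | B)   (double negation)
≡ (B & ~D) | ~(~~~D | B)   (double negation)
≡ (B & ~D) | (~~~~D & ~B)   (De Morgan)
≡ (B & ~D) | (~~D & ~B)   (double negation)
≡ (B & ~D) | (D & ~B)   (double negation)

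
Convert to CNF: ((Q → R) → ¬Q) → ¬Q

¬Q ∨ R

((Q → R) → ¬Q) → ¬Q
= ¬((Q → R) → ¬Q) ∨ ¬Q   — eliminate →
= ¬(¬(Q → R) ∨ ¬Q) ∨ ¬Q   — eliminate →
= ¬(¬(¬Q ∨ R) ∨ ¬Q) ∨ ¬Q   — eliminate →
= (¬¬(¬Q ∨ R) ∧ ¬¬Q) ∨ ¬Q   — De Morgan
= ((¬Q ∨ R) ∧ ¬¬Q) ∨ ¬Q   — double negation
= ((¬Q ∨ R) ∧ Q) ∨ ¬Q   — double negation
= (¬Q ∨ R ∨ ¬Q) ∧ (Q ∨ ¬Q)   — distribute ∨ over ∧
= ¬Q ∨ R   — simplify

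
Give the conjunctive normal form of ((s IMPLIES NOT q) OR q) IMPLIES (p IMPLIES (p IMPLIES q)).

((s IMPLIES NOT q) OR q) IMPLIES (p IMPLIES (p IMPLIES q))
= NOT ((s IMPLIES NOT q) OR q) OR (p IMPLIES (p IMPLIES q))
= NOT (NOT s OR NOT q OR q) OR (p IMPLIES (p IMPLIES q))
= NOT (NOT s OR NOT q OR q) OR NOT p OR (p IMPLIES q)
= NOT (NOT s OR NOT q OR q) OR NOT p OR NOT p OR q
= (NOT NOT s AND NOT NOT q AND NOT q) OR NOT p OR NOT p OR q
= (s AND NOT NOT q AND NOT q) OR NOT p OR NOT p OR q
= (s AND q AND NOT q) OR NOT p OR NOT p OR q
= (s OR NOT p OR NOT p OR q) AND (q OR NOT p OR NOT p OR q) AND (NOT q OR NOT p OR NOT p OR q)
= q OR NOT p

q OR NOT p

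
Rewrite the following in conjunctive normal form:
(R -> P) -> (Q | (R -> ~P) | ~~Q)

(R -> P) -> (Q | (R -> ~P) | ~~Q)
≡ ~(R -> P) | Q | (R -> ~P) | ~~Q
≡ ~(~R | P) | Q | (R -> ~P) | ~~Q
≡ ~(~R | P) | Q | ~R | ~P | ~~Q
≡ (~~R & ~P) | Q | ~R | ~P | ~~Q
≡ (R & ~P) | Q | ~R | ~P | ~~Q
≡ (R & ~P) | Q | ~R | ~P | Q
≡ (R | Q | ~R | ~P | Q) & (~P | Q | ~R | ~P | Q)
≡ ~P | Q | ~R

~P | Q | ~R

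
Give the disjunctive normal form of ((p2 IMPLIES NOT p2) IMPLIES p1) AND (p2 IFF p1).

((p2 IMPLIES NOT p2) IMPLIES p1) AND (p2 IFF p1)
≡ (NOT (p2 IMPLIES NOT p2) OR p1) AND (p2 IFF p1)   [eliminate IMPLIES]
≡ (NOT (NOT p2 OR NOT p2) OR p1) AND (p2 IFF p1)   [eliminate IMPLIES]
≡ (NOT (NOT p2 OR NOT p2) OR p1) AND (p2 IMPLIES p1) AND (p1 IMPLIES p2)   [eliminate IFF]
≡ (NOT (NOT p2 OR NOT p2) OR p1) AND (NOT p2 OR p1) AND (p1 IMPLIES p2)   [eliminate IMPLIES]
≡ (NOT (NOT p2 OR NOT p2) OR p1) AND (NOT p2 OR p1) AND (NOT p1 OR p2)   [eliminate IMPLIES]
≡ ((NOT NOT p2 AND NOT NOT p2) OR p1) AND (NOT p2 OR p1) AND (NOT p1 OR p2)   [De Morgan]
≡ ((p2 AND NOT NOT p2) OR p1) AND (NOT p2 OR p1) AND (NOT p1 OR p2)   [double negation]
≡ ((p2 AND p2) OR p1) AND (NOT p2 OR p1) AND (NOT p1 OR p2)   [double negation]
≡ (p2 AND p2 AND NOT p2 AND NOT p1) OR (p2 AND p2 AND NOT p2 AND p2) OR (p2 AND p2 AND p1 AND NOT p1) OR (p2 AND p2 AND p1 AND p2) OR (p1 AND NOT p2 AND NOT p1) OR (p1 AND NOT p2 AND p2) OR (p1 AND p1 AND NOT p1) OR (p1 AND p1 AND p2)   [distribute AND over OR]
≡ p2 AND p1   [simplify]

p2 AND p1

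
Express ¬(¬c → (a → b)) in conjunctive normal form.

¬(¬c → (a → b))
≡ ¬(¬¬c ∨ (a → b))
≡ ¬(¬¬c ∨ ¬a ∨ b)
≡ ¬¬¬c ∧ ¬¬a ∧ ¬b
≡ ¬c ∧ ¬¬a ∧ ¬b
≡ ¬c ∧ a ∧ ¬b

¬c ∧ a ∧ ¬b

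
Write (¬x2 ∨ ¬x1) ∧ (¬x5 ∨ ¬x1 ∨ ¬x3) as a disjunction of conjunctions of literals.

(¬x2 ∧ ¬x5) ∨ (¬x2 ∧ ¬x3) ∨ ¬x1

(¬x2 ∨ ¬x1) ∧ (¬x5 ∨ ¬x1 ∨ ¬x3)
⇔ (¬x2 ∧ ¬x5) ∨ (¬x2 ∧ ¬x1) ∨ (¬x2 ∧ ¬x3) ∨ (¬x1 ∧ ¬x5) ∨ (¬x1 ∧ ¬x1) ∨ (¬x1 ∧ ¬x3)   [distribute ∧ over ∨]
⇔ (¬x2 ∧ ¬x5) ∨ (¬x2 ∧ ¬x3) ∨ ¬x1   [simplify]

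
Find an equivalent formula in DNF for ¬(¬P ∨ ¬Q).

¬(¬P ∨ ¬Q)
= ¬¬P ∧ ¬¬Q   — De Morgan
= P ∧ ¬¬Q   — double negation
= P ∧ Q   — double negation

P ∧ Q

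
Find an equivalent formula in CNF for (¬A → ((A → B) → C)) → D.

(¬A → ((A → B) → C)) → D
≡ ¬(¬A → ((A → B) → C)) ∨ D   [eliminate →]
≡ ¬(¬¬A ∨ ((A → B) → C)) ∨ D   [eliminate →]
≡ ¬(¬¬A ∨ ¬(A → B) ∨ C) ∨ D   [eliminate →]
≡ ¬(¬¬A ∨ ¬(¬A ∨ B) ∨ C) ∨ D   [eliminate →]
≡ (¬¬¬A ∧ ¬¬(¬A ∨ B) ∧ ¬C) ∨ D   [De Morgan]
≡ (¬A ∧ ¬¬(¬A ∨ B) ∧ ¬C) ∨ D   [double negation]
≡ (¬A ∧ (¬A ∨ B) ∧ ¬C) ∨ D   [double negation]
≡ (¬A ∨ D) ∧ (¬A ∨ B ∨ D) ∧ (¬C ∨ D)   [distribute ∨ over ∧]
≡ (¬A ∨ D) ∧ (¬C ∨ D)   [simplify]

(¬A ∨ D) ∧ (¬C ∨ D)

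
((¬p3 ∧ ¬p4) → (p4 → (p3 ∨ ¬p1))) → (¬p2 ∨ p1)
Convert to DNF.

¬p2 ∨ p1

((¬p3 ∧ ¬p4) → (p4 → (p3 ∨ ¬p1))) → (¬p2 ∨ p1)
≡ ¬((¬p3 ∧ ¬p4) → (p4 → (p3 ∨ ¬p1))) ∨ ¬p2 ∨ p1
≡ ¬(¬(¬p3 ∧ ¬p4) ∨ (p4 → (p3 ∨ ¬p1))) ∨ ¬p2 ∨ p1
≡ ¬(¬(¬p3 ∧ ¬p4) ∨ ¬p4 ∨ p3 ∨ ¬p1) ∨ ¬p2 ∨ p1
≡ (¬¬(¬p3 ∧ ¬p4) ∧ ¬¬p4 ∧ ¬p3 ∧ ¬¬p1) ∨ ¬p2 ∨ p1
≡ (¬p3 ∧ ¬p4 ∧ ¬¬p4 ∧ ¬p3 ∧ ¬¬p1) ∨ ¬p2 ∨ p1
≡ (¬p3 ∧ ¬p4 ∧ p4 ∧ ¬p3 ∧ ¬¬p1) ∨ ¬p2 ∨ p1
≡ (¬p3 ∧ ¬p4 ∧ p4 ∧ ¬p3 ∧ p1) ∨ ¬p2 ∨ p1
≡ ¬p2 ∨ p1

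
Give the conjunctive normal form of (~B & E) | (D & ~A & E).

(~B | D) & (~B | ~A) & E

(~B & E) | (D & ~A & E)
= (~B | D) & (~B | ~A) & (~B | E) & (E | D) & (E | ~A) & (E | E)   (distribute | over &)
= (~B | D) & (~B | ~A) & E   (simplify)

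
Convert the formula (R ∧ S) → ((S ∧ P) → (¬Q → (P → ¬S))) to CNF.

(R ∧ S) → ((S ∧ P) → (¬Q → (P → ¬S)))
= ¬(R ∧ S) ∨ ((S ∧ P) → (¬Q → (P → ¬S)))   — eliminate →
= ¬(R ∧ S) ∨ ¬(S ∧ P) ∨ (¬Q → (P → ¬S))   — eliminate →
= ¬(R ∧ S) ∨ ¬(S ∧ P) ∨ ¬¬Q ∨ (P → ¬S)   — eliminate →
= ¬(R ∧ S) ∨ ¬(S ∧ P) ∨ ¬¬Q ∨ ¬P ∨ ¬S   — eliminate →
= ¬R ∨ ¬S ∨ ¬(S ∧ P) ∨ ¬¬Q ∨ ¬P ∨ ¬S   — De Morgan
= ¬R ∨ ¬S ∨ ¬S ∨ ¬P ∨ ¬¬Q ∨ ¬P ∨ ¬S   — De Morgan
= ¬R ∨ ¬S ∨ ¬S ∨ ¬P ∨ Q ∨ ¬P ∨ ¬S   — double negation
= ¬R ∨ ¬S ∨ ¬P ∨ Q   — simplify

¬R ∨ ¬S ∨ ¬P ∨ Q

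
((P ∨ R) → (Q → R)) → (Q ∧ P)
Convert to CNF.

(P ∨ R) ∧ Q ∧ (¬R ∨ P)

((P ∨ R) → (Q → R)) → (Q ∧ P)
= ¬((P ∨ R) → (Q → R)) ∨ (Q ∧ P)   — eliminate →
= ¬(¬(P ∨ R) ∨ (Q → R)) ∨ (Q ∧ P)   — eliminate →
= ¬(¬(P ∨ R) ∨ ¬Q ∨ R) ∨ (Q ∧ P)   — eliminate →
= (¬¬(P ∨ R) ∧ ¬¬Q ∧ ¬R) ∨ (Q ∧ P)   — De Morgan
= ((P ∨ R) ∧ ¬¬Q ∧ ¬R) ∨ (Q ∧ P)   — double negation
= ((P ∨ R) ∧ Q ∧ ¬R) ∨ (Q ∧ P)   — double negation
= (P ∨ R ∨ Q) ∧ (P ∨ R ∨ P) ∧ (Q ∨ Q) ∧ (Q ∨ P) ∧ (¬R ∨ Q) ∧ (¬R ∨ P)   — distribute ∨ over ∧
= (P ∨ R) ∧ Q ∧ (¬R ∨ P)   — simplify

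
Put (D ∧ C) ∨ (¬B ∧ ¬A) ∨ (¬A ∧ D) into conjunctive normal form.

(D ∧ C) ∨ (¬B ∧ ¬A) ∨ (¬A ∧ D)
≡ (D ∨ ¬B ∨ ¬A) ∧ (D ∨ ¬B ∨ D) ∧ (D ∨ ¬A ∨ ¬A) ∧ (D ∨ ¬A ∨ D) ∧ (C ∨ ¬B ∨ ¬A) ∧ (C ∨ ¬B ∨ D) ∧ (C ∨ ¬A ∨ ¬A) ∧ (C ∨ ¬A ∨ D)   — distribute ∨ over ∧
≡ (D ∨ ¬B) ∧ (D ∨ ¬A) ∧ (C ∨ ¬A)   — simplify

(D ∨ ¬B) ∧ (D ∨ ¬A) ∧ (C ∨ ¬A)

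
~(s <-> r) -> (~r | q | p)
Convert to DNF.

(r & s) | ~r | q | p

~(s <-> r) -> (~r | q | p)
≡ ~~(s <-> r) | ~r | q | p   — eliminate ->
≡ ~~((s -> r) & (r -> s)) | ~r | q | p   — eliminate <->
≡ ~~((~s | r) & (r -> s)) | ~r | q | p   — eliminate ->
≡ ~~((~s | r) & (~r | s)) | ~r | q | p   — eliminate ->
≡ ((~s | r) & (~r | s)) | ~r | q | p   — double negation
≡ (~s & ~r) | (~s & s) | (r & ~r) | (r & s) | ~r | q | p   — distribute & over |
≡ (r & s) | ~r | q | p   — simplify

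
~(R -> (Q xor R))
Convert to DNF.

R & Q

~(R -> (Q xor R))
≡ ~(~R | (Q xor R))   (eliminate ->)
≡ ~(~R | (Q & ~R) | (~Q & R))   (expand xor)
≡ ~~R & ~(Q & ~R) & ~(~Q & R)   (De Morgan)
≡ R & ~(Q & ~R) & ~(~Q & R)   (double negation)
≡ R & (~Q | ~~R) & ~(~Q & R)   (De Morgan)
≡ R & (~Q | R) & ~(~Q & R)   (double negation)
≡ R & (~Q | R) & (~~Q | ~R)   (De Morgan)
≡ R & (~Q | R) & (Q | ~R)   (double negation)
≡ (R & ~Q & Q) | (R & ~Q & ~R) | (R & R & Q) | (R & R & ~R)   (distribute & over |)
≡ R & Q   (simplify)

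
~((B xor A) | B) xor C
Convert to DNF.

(~B & ~A & ~C) | (~B & A & C) | (B & C)

~((B xor A) | B) xor C
= (~((B xor A) | B) & ~C) | (~~((B xor A) | B) & C)   [expand xor]
= (~((B & ~A) | (~B & A) | B) & ~C) | (~~((B xor A) | B) & C)   [expand xor]
= (~((B & ~A) | (~B & A) | B) & ~C) | (~~((B & ~A) | (~B & A) | B) & C)   [expand xor]
= (~(B & ~A) & ~(~B & A) & ~B & ~C) | (~~((B & ~A) | (~B & A) | B) & C)   [De Morgan]
= ((~B | ~~A) & ~(~B & A) & ~B & ~C) | (~~((B & ~A) | (~B & A) | B) & C)   [De Morgan]
= ((~B | A) & ~(~B & A) & ~B & ~C) | (~~((B & ~A) | (~B & A) | B) & C)   [double negation]
= ((~B | A) & (~~B | ~A) & ~B & ~C) | (~~((B & ~A) | (~B & A) | B) & C)   [De Morgan]
= ((~B | A) & (B | ~A) & ~B & ~C) | (~~((B & ~A) | (~B & A) | B) & C)   [double negation]
= ((~B | A) & (B | ~A) & ~B & ~C) | (((B & ~A) | (~B & A) | B) & C)   [double negation]
= (~B & B & ~B & ~C) | (~B & ~A & ~B & ~C) | (A & B & ~B & ~C) | (A & ~A & ~B & ~C) | (B & ~A & C) | (~B & A & C) | (B & C)   [distribute & over |]
= (~B & ~A & ~C) | (~B & A & C) | (B & C)   [simplify]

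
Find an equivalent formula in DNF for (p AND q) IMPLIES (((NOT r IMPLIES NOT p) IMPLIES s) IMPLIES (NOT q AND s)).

(p AND q) IMPLIES (((NOT r IMPLIES NOT p) IMPLIES s) IMPLIES (NOT q AND s))
≡ NOT (p AND q) OR (((NOT r IMPLIES NOT p) IMPLIES s) IMPLIES (NOT q AND s))   — eliminate IMPLIES
≡ NOT (p AND q) OR NOT ((NOT r IMPLIES NOT p) IMPLIES s) OR (NOT q AND s)   — eliminate IMPLIES
≡ NOT (p AND q) OR NOT (NOT (NOT r IMPLIES NOT p) OR s) OR (NOT q AND s)   — eliminate IMPLIES
≡ NOT (p AND q) OR NOT (NOT (NOT NOT r OR NOT p) OR s) OR (NOT q AND s)   — eliminate IMPLIES
≡ NOT p OR NOT q OR NOT (NOT (NOT NOT r OR NOT p) OR s) OR (NOT q AND s)   — De Morgan
≡ NOT p OR NOT q OR (NOT NOT (NOT NOT r OR NOT p) AND NOT s) OR (NOT q AND s)   — De Morgan
≡ NOT p OR NOT q OR ((NOT NOT r OR NOT p) AND NOT s) OR (NOT q AND s)   — double negation
≡ NOT p OR NOT q OR ((r OR NOT p) AND NOT s) OR (NOT q AND s)   — double negation
≡ NOT p OR NOT q OR (r AND NOT s) OR (NOT p AND NOT s) OR (NOT q AND s)   — distribute AND over OR
≡ NOT p OR NOT q OR (r AND NOT s)   — simplify

NOT p OR NOT q OR (r AND NOT s)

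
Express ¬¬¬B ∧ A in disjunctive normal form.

¬B ∧ A

¬¬¬B ∧ A
= ¬B ∧ A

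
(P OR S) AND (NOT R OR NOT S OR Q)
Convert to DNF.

(P OR S) AND (NOT R OR NOT S OR Q)
≡ (P AND NOT R) OR (P AND NOT S) OR (P AND Q) OR (S AND NOT R) OR (S AND NOT S) OR (S AND Q)   [distribute AND over OR]
≡ (P AND NOT R) OR (P AND NOT S) OR (P AND Q) OR (S AND NOT R) OR (S AND Q)   [simplify]

(P AND NOT R) OR (P AND NOT S) OR (P AND Q) OR (S AND NOT R) OR (S AND Q)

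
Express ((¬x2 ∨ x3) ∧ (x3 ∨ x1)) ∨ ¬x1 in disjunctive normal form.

(¬x2 ∧ x1) ∨ x3 ∨ ¬x1

((¬x2 ∨ x3) ∧ (x3 ∨ x1)) ∨ ¬x1
≡ (¬x2 ∧ x3) ∨ (¬x2 ∧ x1) ∨ (x3 ∧ x3) ∨ (x3 ∧ x1) ∨ ¬x1   [distribute ∧ over ∨]
≡ (¬x2 ∧ x1) ∨ x3 ∨ ¬x1   [simplify]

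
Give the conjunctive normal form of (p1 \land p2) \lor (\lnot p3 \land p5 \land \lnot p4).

(p1 \land p2) \lor (\lnot p3 \land p5 \land \lnot p4)
⇔ (p1 \lor \lnot p3) \land (p1 \lor p5) \land (p1 \lor \lnot p4) \land (p2 \lor \lnot p3) \land (p2 \lor p5) \land (p2 \lor \lnot p4)   [distribute \lor over \land]

(p1 \lor \lnot p3) \land (p1 \lor p5) \land (p1 \lor \lnot p4) \land (p2 \lor \lnot p3) \land (p2 \lor p5) \land (p2 \lor \lnot p4)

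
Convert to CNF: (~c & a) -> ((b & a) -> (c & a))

(~c & a) -> ((b & a) -> (c & a))
= ~(~c & a) | ((b & a) -> (c & a))
= ~(~c & a) | ~(b & a) | (c & a)
= ~~c | ~a | ~(b & a) | (c & a)
= c | ~a | ~(b & a) | (c & a)
= c | ~a | ~b | ~a | (c & a)
= (c | ~a | ~b | ~a | c) & (c | ~a | ~b | ~a | a)
= c | ~a | ~b

c | ~a | ~b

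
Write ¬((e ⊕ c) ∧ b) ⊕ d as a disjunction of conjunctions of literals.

(¬e ∧ ¬c ∧ ¬d) ∨ (c ∧ e ∧ ¬d) ∨ (¬b ∧ ¬d) ∨ (e ∧ ¬c ∧ b ∧ d) ∨ (¬e ∧ c ∧ b ∧ d)

¬((e ⊕ c) ∧ b) ⊕ d
= (¬((e ⊕ c) ∧ b) ∧ ¬d) ∨ (¬¬((e ⊕ c) ∧ b) ∧ d)   [expand ⊕]
= (¬(((e ∧ ¬c) ∨ (¬e ∧ c)) ∧ b) ∧ ¬d) ∨ (¬¬((e ⊕ c) ∧ b) ∧ d)   [expand ⊕]
= (¬(((e ∧ ¬c) ∨ (¬e ∧ c)) ∧ b) ∧ ¬d) ∨ (¬¬(((e ∧ ¬c) ∨ (¬e ∧ c)) ∧ b) ∧ d)   [expand ⊕]
= ((¬((e ∧ ¬c) ∨ (¬e ∧ c)) ∨ ¬b) ∧ ¬d) ∨ (¬¬(((e ∧ ¬c) ∨ (¬e ∧ c)) ∧ b) ∧ d)   [De Morgan]
= (((¬(e ∧ ¬c) ∧ ¬(¬e ∧ c)) ∨ ¬b) ∧ ¬d) ∨ (¬¬(((e ∧ ¬c) ∨ (¬e ∧ c)) ∧ b) ∧ d)   [De Morgan]
= ((((¬e ∨ ¬¬c) ∧ ¬(¬e ∧ c)) ∨ ¬b) ∧ ¬d) ∨ (¬¬(((e ∧ ¬c) ∨ (¬e ∧ c)) ∧ b) ∧ d)   [De Morgan]
= ((((¬e ∨ c) ∧ ¬(¬e ∧ c)) ∨ ¬b) ∧ ¬d) ∨ (¬¬(((e ∧ ¬c) ∨ (¬e ∧ c)) ∧ b) ∧ d)   [double negation]
= ((((¬e ∨ c) ∧ (¬¬e ∨ ¬c)) ∨ ¬b) ∧ ¬d) ∨ (¬¬(((e ∧ ¬c) ∨ (¬e ∧ c)) ∧ b) ∧ d)   [De Morgan]
= ((((¬e ∨ c) ∧ (e ∨ ¬c)) ∨ ¬b) ∧ ¬d) ∨ (¬¬(((e ∧ ¬c) ∨ (¬e ∧ c)) ∧ b) ∧ d)   [double negation]
= ((((¬e ∨ c) ∧ (e ∨ ¬c)) ∨ ¬b) ∧ ¬d) ∨ (((e ∧ ¬c) ∨ (¬e ∧ c)) ∧ b ∧ d)   [double negation]
= (¬e ∧ e ∧ ¬d) ∨ (¬e ∧ ¬c ∧ ¬d) ∨ (c ∧ e ∧ ¬d) ∨ (c ∧ ¬c ∧ ¬d) ∨ (¬b ∧ ¬d) ∨ (e ∧ ¬c ∧ b ∧ d) ∨ (¬e ∧ c ∧ b ∧ d)   [distribute ∧ over ∨]
= (¬e ∧ ¬c ∧ ¬d) ∨ (c ∧ e ∧ ¬d) ∨ (¬b ∧ ¬d) ∨ (e ∧ ¬c ∧ b ∧ d) ∨ (¬e ∧ c ∧ b ∧ d)   [simplify]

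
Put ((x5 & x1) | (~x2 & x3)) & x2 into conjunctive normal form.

((x5 & x1) | (~x2 & x3)) & x2
≡ (x5 | ~x2) & (x5 | x3) & (x1 | ~x2) & (x1 | x3) & x2   [distribute | over &]

(x5 | ~x2) & (x5 | x3) & (x1 | ~x2) & (x1 | x3) & x2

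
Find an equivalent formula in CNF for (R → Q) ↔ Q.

R ∨ Q

(R → Q) ↔ Q
= ((R → Q) → Q) ∧ (Q → (R → Q))
= (¬(R → Q) ∨ Q) ∧ (Q → (R → Q))
= (¬(¬R ∨ Q) ∨ Q) ∧ (Q → (R → Q))
= (¬(¬R ∨ Q) ∨ Q) ∧ (¬Q ∨ (R → Q))
= (¬(¬R ∨ Q) ∨ Q) ∧ (¬Q ∨ ¬R ∨ Q)
= ((¬¬R ∧ ¬Q) ∨ Q) ∧ (¬Q ∨ ¬R ∨ Q)
= ((R ∧ ¬Q) ∨ Q) ∧ (¬Q ∨ ¬R ∨ Q)
= (R ∨ Q) ∧ (¬Q ∨ Q) ∧ (¬Q ∨ ¬R ∨ Q)
= R ∨ Q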